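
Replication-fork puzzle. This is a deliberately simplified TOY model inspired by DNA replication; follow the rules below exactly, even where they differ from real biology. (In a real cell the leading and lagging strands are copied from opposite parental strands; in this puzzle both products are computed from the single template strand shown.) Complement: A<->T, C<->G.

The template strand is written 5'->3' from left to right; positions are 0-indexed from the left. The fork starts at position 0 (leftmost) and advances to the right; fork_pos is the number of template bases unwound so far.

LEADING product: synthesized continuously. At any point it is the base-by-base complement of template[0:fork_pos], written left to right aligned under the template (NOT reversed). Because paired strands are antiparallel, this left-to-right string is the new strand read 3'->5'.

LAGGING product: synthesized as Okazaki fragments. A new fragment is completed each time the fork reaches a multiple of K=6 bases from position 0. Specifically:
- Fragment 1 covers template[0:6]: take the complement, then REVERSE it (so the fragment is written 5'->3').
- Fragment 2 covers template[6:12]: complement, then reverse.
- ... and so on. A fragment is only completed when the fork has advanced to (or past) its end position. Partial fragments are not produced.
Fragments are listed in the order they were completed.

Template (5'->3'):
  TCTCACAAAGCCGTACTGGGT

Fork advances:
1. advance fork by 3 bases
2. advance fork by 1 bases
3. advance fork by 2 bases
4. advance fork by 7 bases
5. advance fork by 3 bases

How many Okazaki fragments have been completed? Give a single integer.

Step 1: advance 3 -> fork_pos = 0 + 3 = 3. Next multiple of 6 is 6 (not reached); still 0 fragment(s).
Step 2: advance 1 -> fork_pos = 3 + 1 = 4. Next multiple of 6 is 6 (not reached); still 0 fragment(s).
Step 3: advance 2 -> fork_pos = 4 + 2 = 6. Reached multiple(s) of 6: 6 -> fragment 1 completed (1 total).
Step 4: advance 7 -> fork_pos = 6 + 7 = 13. Reached multiple(s) of 6: 12 -> fragment 2 completed (2 total).
Step 5: advance 3 -> fork_pos = 13 + 3 = 16. Next multiple of 6 is 18 (not reached); still 2 fragment(s).
Check: final fork_pos = 16; the multiples of 6 that are <= 16 are 6..12 -> 16 // 6 = 2 completed fragment(s).

Answer: 2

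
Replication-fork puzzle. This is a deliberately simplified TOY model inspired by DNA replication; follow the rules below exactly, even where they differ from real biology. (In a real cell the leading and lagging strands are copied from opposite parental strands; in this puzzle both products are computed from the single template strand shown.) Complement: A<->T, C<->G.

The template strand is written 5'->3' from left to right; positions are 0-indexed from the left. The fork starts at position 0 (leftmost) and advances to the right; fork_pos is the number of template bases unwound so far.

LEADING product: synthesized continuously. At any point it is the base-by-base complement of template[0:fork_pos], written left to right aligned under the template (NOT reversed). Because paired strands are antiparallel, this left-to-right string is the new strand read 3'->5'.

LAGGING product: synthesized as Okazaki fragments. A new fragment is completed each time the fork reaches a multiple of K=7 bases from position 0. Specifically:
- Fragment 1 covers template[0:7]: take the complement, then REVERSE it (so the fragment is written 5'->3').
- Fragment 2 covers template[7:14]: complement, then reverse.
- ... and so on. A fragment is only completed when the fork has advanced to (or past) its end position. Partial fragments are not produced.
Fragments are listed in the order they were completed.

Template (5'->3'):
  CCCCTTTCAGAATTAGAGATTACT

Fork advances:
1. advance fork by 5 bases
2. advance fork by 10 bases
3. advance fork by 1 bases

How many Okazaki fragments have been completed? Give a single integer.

Answer: 2

Derivation:
Step 1: advance 5 -> fork_pos = 0 + 5 = 5. Next multiple of 7 is 7 (not reached); still 0 fragment(s).
Step 2: advance 10 -> fork_pos = 5 + 10 = 15. Reached multiple(s) of 7: 7, 14 -> fragments 1-2 completed (2 total).
Step 3: advance 1 -> fork_pos = 15 + 1 = 16. Next multiple of 7 is 21 (not reached); still 2 fragment(s).
Check: final fork_pos = 16; the multiples of 7 that are <= 16 are 7..14 -> 16 // 7 = 2 completed fragment(s).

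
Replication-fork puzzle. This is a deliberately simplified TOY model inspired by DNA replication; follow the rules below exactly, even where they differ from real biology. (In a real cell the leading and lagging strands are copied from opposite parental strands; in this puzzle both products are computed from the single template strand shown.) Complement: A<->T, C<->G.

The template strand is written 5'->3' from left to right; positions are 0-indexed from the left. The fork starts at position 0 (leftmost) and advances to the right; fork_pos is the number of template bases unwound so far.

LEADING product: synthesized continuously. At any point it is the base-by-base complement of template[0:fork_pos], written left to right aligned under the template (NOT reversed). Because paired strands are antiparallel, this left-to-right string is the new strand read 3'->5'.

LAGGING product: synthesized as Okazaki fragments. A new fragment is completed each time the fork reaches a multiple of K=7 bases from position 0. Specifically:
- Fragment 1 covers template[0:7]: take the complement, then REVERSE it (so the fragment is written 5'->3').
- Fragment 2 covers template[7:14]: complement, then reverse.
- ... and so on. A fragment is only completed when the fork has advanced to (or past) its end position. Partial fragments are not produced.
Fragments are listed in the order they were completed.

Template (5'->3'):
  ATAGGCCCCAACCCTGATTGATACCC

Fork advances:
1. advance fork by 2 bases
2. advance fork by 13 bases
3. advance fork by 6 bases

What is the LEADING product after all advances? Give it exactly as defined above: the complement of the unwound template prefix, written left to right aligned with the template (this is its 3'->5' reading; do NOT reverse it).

Answer: TATCCGGGGTTGGGACTAACT

Derivation:
Step 1: advance 2 -> fork_pos = 0 + 2 = 2.
Step 2: advance 13 -> fork_pos = 2 + 13 = 15.
Step 3: advance 6 -> fork_pos = 15 + 6 = 21.
Unwound prefix: template[0:21] = ATAGGCCCCAACCCTGATTGA
Complement it base by base (A<->T, C<->G), keeping left-to-right order:
  [0:5] ATAGG -> TATCC
  [5:10] CCCCA -> GGGGT
  [10:15] ACCCT -> TGGGA
  [15:20] GATTG -> CTAAC
  [20:21] A -> T
Concatenate: TATCCGGGGTTGGGACTAACT (length 21; written aligned with the template, i.e. 3'->5').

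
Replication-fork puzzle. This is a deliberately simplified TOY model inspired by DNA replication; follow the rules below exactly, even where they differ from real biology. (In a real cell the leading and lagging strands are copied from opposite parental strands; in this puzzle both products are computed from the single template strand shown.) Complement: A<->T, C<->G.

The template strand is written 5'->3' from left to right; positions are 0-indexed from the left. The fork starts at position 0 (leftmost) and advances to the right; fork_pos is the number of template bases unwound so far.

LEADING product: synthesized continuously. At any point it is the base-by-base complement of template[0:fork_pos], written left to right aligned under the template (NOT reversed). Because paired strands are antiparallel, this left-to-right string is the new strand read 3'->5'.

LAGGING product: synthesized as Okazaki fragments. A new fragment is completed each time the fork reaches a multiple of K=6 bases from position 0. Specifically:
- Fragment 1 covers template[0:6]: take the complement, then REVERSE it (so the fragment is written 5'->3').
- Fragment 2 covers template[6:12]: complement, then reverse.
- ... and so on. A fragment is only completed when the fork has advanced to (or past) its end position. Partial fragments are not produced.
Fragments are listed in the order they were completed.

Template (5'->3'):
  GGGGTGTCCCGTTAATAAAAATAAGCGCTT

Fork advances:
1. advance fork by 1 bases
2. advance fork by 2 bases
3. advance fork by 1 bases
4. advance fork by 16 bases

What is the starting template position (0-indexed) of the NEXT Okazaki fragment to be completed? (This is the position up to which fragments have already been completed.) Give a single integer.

Answer: 18

Derivation:
Step 1: advance 1 -> fork_pos = 0 + 1 = 1. Next multiple of 6 is 6 (not reached); still 0 fragment(s).
Step 2: advance 2 -> fork_pos = 1 + 2 = 3. Next multiple of 6 is 6 (not reached); still 0 fragment(s).
Step 3: advance 1 -> fork_pos = 3 + 1 = 4. Next multiple of 6 is 6 (not reached); still 0 fragment(s).
Step 4: advance 16 -> fork_pos = 4 + 16 = 20. Reached multiple(s) of 6: 6, 12, 18 -> fragments 1-3 completed (3 total).
3 fragment(s) completed, covering template[0:18] (3 x 6 = 18). The next fragment, fragment 4, covers template[18:24], so it starts at position 18.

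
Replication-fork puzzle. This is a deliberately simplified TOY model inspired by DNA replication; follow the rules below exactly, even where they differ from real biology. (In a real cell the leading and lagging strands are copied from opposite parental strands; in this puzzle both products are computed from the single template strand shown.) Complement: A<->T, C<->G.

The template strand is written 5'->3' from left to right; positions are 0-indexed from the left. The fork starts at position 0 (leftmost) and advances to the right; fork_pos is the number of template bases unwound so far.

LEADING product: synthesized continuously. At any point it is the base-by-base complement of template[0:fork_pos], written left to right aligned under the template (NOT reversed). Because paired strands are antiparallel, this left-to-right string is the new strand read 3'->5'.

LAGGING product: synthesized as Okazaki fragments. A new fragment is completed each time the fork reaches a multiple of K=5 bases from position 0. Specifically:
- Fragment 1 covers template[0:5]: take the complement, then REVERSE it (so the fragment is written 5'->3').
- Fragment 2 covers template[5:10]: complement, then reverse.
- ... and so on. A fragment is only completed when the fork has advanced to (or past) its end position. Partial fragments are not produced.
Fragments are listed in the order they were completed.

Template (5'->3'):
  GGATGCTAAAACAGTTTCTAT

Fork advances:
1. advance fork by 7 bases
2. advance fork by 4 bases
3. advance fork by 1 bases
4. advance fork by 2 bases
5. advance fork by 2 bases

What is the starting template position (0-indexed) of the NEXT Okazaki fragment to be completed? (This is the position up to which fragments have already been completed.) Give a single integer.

Answer: 15

Derivation:
Step 1: advance 7 -> fork_pos = 0 + 7 = 7. Reached multiple(s) of 5: 5 -> fragment 1 completed (1 total).
Step 2: advance 4 -> fork_pos = 7 + 4 = 11. Reached multiple(s) of 5: 10 -> fragment 2 completed (2 total).
Step 3: advance 1 -> fork_pos = 11 + 1 = 12. Next multiple of 5 is 15 (not reached); still 2 fragment(s).
Step 4: advance 2 -> fork_pos = 12 + 2 = 14. Next multiple of 5 is 15 (not reached); still 2 fragment(s).
Step 5: advance 2 -> fork_pos = 14 + 2 = 16. Reached multiple(s) of 5: 15 -> fragment 3 completed (3 total).
3 fragment(s) completed, covering template[0:15] (3 x 5 = 15). The next fragment, fragment 4, covers template[15:20], so it starts at position 15.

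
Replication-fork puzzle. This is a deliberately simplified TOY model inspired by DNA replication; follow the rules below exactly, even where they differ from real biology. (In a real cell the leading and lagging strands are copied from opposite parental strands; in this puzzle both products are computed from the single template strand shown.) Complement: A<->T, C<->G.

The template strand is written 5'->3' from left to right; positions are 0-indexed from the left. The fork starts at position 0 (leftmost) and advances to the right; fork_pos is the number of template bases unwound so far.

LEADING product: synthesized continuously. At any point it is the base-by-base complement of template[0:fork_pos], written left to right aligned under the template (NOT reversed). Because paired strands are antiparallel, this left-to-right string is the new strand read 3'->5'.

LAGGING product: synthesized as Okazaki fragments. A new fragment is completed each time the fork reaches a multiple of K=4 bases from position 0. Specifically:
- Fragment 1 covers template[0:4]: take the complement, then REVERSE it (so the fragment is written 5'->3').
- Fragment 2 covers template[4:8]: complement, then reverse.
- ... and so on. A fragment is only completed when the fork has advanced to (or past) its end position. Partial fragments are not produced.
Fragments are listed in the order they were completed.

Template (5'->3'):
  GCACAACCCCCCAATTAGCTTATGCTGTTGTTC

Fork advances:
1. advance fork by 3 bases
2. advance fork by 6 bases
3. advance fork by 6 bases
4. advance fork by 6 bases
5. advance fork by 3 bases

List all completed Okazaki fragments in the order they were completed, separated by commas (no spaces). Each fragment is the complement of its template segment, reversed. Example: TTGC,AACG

Answer: GTGC,GGTT,GGGG,AATT,AGCT,CATA

Derivation:
Step 1: advance 3 -> fork_pos = 0 + 3 = 3. Next multiple of 4 is 4 (not reached); still 0 fragment(s).
Step 2: advance 6 -> fork_pos = 3 + 6 = 9. Reached multiple(s) of 4: 4, 8 -> fragments 1-2 completed (2 total).
Step 3: advance 6 -> fork_pos = 9 + 6 = 15. Reached multiple(s) of 4: 12 -> fragment 3 completed (3 total).
Step 4: advance 6 -> fork_pos = 15 + 6 = 21. Reached multiple(s) of 4: 16, 20 -> fragments 4-5 completed (5 total).
Step 5: advance 3 -> fork_pos = 21 + 3 = 24. Reached multiple(s) of 4: 24 -> fragment 6 completed (6 total).
Final fork_pos = 24, so 6 fragment(s) are complete. Build each: template segment -> complement -> reverse.
Fragment 1: template[0:4] = GCAC -> complement CGTG -> reversed GTGC
Fragment 2: template[4:8] = AACC -> complement TTGG -> reversed GGTT
Fragment 3: template[8:12] = CCCC -> complement GGGG -> reversed GGGG
Fragment 4: template[12:16] = AATT -> complement TTAA -> reversed AATT
Fragment 5: template[16:20] = AGCT -> complement TCGA -> reversed AGCT
Fragment 6: template[20:24] = TATG -> complement ATAC -> reversed CATA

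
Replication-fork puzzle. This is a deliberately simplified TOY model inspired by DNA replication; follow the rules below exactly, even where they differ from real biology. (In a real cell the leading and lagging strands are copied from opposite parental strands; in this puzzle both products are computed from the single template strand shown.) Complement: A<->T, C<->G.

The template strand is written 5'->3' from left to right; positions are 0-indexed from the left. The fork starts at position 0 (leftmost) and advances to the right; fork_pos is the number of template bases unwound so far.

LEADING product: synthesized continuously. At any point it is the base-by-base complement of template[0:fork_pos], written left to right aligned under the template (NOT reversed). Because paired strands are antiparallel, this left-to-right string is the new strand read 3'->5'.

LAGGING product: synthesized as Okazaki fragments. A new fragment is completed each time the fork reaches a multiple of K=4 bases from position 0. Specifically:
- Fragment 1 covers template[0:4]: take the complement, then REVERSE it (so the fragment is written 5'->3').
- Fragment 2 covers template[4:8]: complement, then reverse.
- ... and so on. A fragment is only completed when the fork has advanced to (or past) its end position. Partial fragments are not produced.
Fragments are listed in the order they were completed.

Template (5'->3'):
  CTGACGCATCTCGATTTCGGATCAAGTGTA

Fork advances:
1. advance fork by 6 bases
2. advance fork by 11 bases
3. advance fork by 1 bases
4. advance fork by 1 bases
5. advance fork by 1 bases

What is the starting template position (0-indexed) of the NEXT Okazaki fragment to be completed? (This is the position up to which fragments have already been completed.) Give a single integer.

Answer: 20

Derivation:
Step 1: advance 6 -> fork_pos = 0 + 6 = 6. Reached multiple(s) of 4: 4 -> fragment 1 completed (1 total).
Step 2: advance 11 -> fork_pos = 6 + 11 = 17. Reached multiple(s) of 4: 8, 12, 16 -> fragments 2-4 completed (4 total).
Step 3: advance 1 -> fork_pos = 17 + 1 = 18. Next multiple of 4 is 20 (not reached); still 4 fragment(s).
Step 4: advance 1 -> fork_pos = 18 + 1 = 19. Next multiple of 4 is 20 (not reached); still 4 fragment(s).
Step 5: advance 1 -> fork_pos = 19 + 1 = 20. Reached multiple(s) of 4: 20 -> fragment 5 completed (5 total).
5 fragment(s) completed, covering template[0:20] (5 x 4 = 20). The next fragment, fragment 6, covers template[20:24], so it starts at position 20.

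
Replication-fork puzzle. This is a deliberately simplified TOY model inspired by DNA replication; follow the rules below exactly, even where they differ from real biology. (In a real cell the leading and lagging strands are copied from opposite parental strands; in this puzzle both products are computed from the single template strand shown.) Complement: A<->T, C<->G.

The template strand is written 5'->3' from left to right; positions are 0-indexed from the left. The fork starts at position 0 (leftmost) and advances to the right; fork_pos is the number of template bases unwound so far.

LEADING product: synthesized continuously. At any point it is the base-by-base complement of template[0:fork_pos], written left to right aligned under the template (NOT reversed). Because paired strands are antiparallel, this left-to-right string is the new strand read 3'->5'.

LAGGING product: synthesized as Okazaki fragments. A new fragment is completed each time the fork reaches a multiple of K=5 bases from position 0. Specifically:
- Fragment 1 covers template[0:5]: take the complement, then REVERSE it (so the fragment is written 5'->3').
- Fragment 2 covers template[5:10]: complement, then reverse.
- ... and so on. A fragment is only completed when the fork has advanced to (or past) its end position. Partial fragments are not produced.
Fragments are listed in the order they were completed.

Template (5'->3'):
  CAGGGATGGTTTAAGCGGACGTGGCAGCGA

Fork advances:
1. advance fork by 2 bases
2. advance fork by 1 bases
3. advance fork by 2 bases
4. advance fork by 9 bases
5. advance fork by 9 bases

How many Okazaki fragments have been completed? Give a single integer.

Step 1: advance 2 -> fork_pos = 0 + 2 = 2. Next multiple of 5 is 5 (not reached); still 0 fragment(s).
Step 2: advance 1 -> fork_pos = 2 + 1 = 3. Next multiple of 5 is 5 (not reached); still 0 fragment(s).
Step 3: advance 2 -> fork_pos = 3 + 2 = 5. Reached multiple(s) of 5: 5 -> fragment 1 completed (1 total).
Step 4: advance 9 -> fork_pos = 5 + 9 = 14. Reached multiple(s) of 5: 10 -> fragment 2 completed (2 total).
Step 5: advance 9 -> fork_pos = 14 + 9 = 23. Reached multiple(s) of 5: 15, 20 -> fragments 3-4 completed (4 total).
Check: final fork_pos = 23; the multiples of 5 that are <= 23 are 5..20 -> 23 // 5 = 4 completed fragment(s).

Answer: 4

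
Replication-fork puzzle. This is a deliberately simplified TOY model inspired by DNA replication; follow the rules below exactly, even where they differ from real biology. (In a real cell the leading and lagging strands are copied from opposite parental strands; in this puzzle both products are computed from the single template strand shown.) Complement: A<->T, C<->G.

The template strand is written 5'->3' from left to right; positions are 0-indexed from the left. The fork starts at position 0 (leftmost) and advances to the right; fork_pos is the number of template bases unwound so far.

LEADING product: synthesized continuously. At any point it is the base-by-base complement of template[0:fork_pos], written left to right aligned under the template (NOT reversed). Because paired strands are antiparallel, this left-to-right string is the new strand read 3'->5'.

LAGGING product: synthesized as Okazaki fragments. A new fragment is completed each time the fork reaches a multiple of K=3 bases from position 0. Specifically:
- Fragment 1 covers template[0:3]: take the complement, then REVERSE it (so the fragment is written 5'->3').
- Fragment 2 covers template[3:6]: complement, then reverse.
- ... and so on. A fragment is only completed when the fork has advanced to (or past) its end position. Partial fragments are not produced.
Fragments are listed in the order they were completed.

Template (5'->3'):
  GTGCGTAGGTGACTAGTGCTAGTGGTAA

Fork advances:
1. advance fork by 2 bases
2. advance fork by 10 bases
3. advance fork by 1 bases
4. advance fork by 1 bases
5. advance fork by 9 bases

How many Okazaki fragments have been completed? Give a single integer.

Step 1: advance 2 -> fork_pos = 0 + 2 = 2. Next multiple of 3 is 3 (not reached); still 0 fragment(s).
Step 2: advance 10 -> fork_pos = 2 + 10 = 12. Reached multiple(s) of 3: 3, 6, 9, 12 -> fragments 1-4 completed (4 total).
Step 3: advance 1 -> fork_pos = 12 + 1 = 13. Next multiple of 3 is 15 (not reached); still 4 fragment(s).
Step 4: advance 1 -> fork_pos = 13 + 1 = 14. Next multiple of 3 is 15 (not reached); still 4 fragment(s).
Step 5: advance 9 -> fork_pos = 14 + 9 = 23. Reached multiple(s) of 3: 15, 18, 21 -> fragments 5-7 completed (7 total).
Check: final fork_pos = 23; the multiples of 3 that are <= 23 are 3..21 -> 23 // 3 = 7 completed fragment(s).

Answer: 7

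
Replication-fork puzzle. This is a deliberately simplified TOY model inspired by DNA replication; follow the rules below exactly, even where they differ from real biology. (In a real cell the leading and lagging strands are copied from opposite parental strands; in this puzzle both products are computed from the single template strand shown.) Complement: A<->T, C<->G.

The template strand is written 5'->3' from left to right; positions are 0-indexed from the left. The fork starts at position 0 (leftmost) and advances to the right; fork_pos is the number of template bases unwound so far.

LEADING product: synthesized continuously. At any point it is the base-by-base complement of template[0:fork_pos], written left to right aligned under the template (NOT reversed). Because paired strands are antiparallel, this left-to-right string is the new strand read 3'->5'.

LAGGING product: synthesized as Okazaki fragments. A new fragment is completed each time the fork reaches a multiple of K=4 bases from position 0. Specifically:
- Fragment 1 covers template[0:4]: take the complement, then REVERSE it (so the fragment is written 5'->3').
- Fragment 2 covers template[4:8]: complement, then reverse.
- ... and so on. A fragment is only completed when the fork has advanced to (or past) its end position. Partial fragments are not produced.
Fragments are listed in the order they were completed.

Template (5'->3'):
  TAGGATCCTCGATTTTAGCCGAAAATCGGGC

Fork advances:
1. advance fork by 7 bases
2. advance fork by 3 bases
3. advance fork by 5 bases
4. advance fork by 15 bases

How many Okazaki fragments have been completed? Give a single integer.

Answer: 7

Derivation:
Step 1: advance 7 -> fork_pos = 0 + 7 = 7. Reached multiple(s) of 4: 4 -> fragment 1 completed (1 total).
Step 2: advance 3 -> fork_pos = 7 + 3 = 10. Reached multiple(s) of 4: 8 -> fragment 2 completed (2 total).
Step 3: advance 5 -> fork_pos = 10 + 5 = 15. Reached multiple(s) of 4: 12 -> fragment 3 completed (3 total).
Step 4: advance 15 -> fork_pos = 15 + 15 = 30. Reached multiple(s) of 4: 16, 20, 24, 28 -> fragments 4-7 completed (7 total).
Check: final fork_pos = 30; the multiples of 4 that are <= 30 are 4..28 -> 30 // 4 = 7 completed fragment(s).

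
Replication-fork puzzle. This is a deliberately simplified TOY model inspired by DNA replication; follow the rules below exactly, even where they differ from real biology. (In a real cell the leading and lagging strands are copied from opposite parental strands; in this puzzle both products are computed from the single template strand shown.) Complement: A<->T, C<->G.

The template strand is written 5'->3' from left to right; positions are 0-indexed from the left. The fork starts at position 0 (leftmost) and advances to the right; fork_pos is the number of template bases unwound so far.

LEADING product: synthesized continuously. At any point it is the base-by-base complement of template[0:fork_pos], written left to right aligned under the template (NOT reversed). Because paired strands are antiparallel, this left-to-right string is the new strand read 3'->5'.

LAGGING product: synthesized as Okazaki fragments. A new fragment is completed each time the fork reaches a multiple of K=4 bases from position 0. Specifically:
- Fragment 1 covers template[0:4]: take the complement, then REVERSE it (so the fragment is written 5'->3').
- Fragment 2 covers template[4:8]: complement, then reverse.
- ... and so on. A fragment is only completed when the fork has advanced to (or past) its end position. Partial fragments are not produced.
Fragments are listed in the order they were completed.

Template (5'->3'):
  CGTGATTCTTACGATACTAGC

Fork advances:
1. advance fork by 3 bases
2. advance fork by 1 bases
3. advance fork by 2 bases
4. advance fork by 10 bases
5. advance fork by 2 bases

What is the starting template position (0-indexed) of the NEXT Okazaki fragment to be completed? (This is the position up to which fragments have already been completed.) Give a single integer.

Step 1: advance 3 -> fork_pos = 0 + 3 = 3. Next multiple of 4 is 4 (not reached); still 0 fragment(s).
Step 2: advance 1 -> fork_pos = 3 + 1 = 4. Reached multiple(s) of 4: 4 -> fragment 1 completed (1 total).
Step 3: advance 2 -> fork_pos = 4 + 2 = 6. Next multiple of 4 is 8 (not reached); still 1 fragment(s).
Step 4: advance 10 -> fork_pos = 6 + 10 = 16. Reached multiple(s) of 4: 8, 12, 16 -> fragments 2-4 completed (4 total).
Step 5: advance 2 -> fork_pos = 16 + 2 = 18. Next multiple of 4 is 20 (not reached); still 4 fragment(s).
4 fragment(s) completed, covering template[0:16] (4 x 4 = 16). The next fragment, fragment 5, covers template[16:20], so it starts at position 16.

Answer: 16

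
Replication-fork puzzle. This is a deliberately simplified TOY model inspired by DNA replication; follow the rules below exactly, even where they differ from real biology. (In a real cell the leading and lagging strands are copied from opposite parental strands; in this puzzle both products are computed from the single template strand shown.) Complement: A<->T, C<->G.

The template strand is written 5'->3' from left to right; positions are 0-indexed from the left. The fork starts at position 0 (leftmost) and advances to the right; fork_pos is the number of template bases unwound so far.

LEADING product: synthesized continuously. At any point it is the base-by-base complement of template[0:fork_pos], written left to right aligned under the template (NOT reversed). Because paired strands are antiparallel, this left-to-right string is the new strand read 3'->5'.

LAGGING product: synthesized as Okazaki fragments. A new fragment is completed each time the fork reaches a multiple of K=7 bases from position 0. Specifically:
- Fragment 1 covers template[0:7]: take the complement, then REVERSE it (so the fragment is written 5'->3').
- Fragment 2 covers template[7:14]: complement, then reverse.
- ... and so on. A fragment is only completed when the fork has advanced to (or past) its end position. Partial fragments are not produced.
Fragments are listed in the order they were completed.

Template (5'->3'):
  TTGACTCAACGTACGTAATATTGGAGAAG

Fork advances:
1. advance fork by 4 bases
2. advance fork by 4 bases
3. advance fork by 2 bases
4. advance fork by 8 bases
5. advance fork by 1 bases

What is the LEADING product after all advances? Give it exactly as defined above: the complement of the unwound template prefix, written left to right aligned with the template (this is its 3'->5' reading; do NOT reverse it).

Answer: AACTGAGTTGCATGCATTA

Derivation:
Step 1: advance 4 -> fork_pos = 0 + 4 = 4.
Step 2: advance 4 -> fork_pos = 4 + 4 = 8.
Step 3: advance 2 -> fork_pos = 8 + 2 = 10.
Step 4: advance 8 -> fork_pos = 10 + 8 = 18.
Step 5: advance 1 -> fork_pos = 18 + 1 = 19.
Unwound prefix: template[0:19] = TTGACTCAACGTACGTAAT
Complement it base by base (A<->T, C<->G), keeping left-to-right order:
  [0:5] TTGAC -> AACTG
  [5:10] TCAAC -> AGTTG
  [10:15] GTACG -> CATGC
  [15:19] TAAT -> ATTA
Concatenate: AACTGAGTTGCATGCATTA (length 19; written aligned with the template, i.e. 3'->5').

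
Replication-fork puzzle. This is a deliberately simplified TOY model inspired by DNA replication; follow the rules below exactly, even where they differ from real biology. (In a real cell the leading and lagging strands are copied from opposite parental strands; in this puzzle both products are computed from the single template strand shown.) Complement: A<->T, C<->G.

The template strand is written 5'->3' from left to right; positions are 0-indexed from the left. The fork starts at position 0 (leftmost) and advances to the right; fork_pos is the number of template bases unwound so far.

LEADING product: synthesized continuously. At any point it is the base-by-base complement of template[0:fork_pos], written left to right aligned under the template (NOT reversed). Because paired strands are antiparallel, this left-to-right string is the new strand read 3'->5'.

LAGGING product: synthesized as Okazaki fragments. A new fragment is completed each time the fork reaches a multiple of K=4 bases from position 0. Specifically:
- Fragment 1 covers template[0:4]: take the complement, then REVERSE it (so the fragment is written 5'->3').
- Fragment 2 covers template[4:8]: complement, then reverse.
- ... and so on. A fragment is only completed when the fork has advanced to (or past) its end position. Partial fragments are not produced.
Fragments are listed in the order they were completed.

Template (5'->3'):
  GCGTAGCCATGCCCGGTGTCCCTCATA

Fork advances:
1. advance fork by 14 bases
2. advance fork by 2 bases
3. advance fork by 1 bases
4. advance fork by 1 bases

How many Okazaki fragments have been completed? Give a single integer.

Step 1: advance 14 -> fork_pos = 0 + 14 = 14. Reached multiple(s) of 4: 4, 8, 12 -> fragments 1-3 completed (3 total).
Step 2: advance 2 -> fork_pos = 14 + 2 = 16. Reached multiple(s) of 4: 16 -> fragment 4 completed (4 total).
Step 3: advance 1 -> fork_pos = 16 + 1 = 17. Next multiple of 4 is 20 (not reached); still 4 fragment(s).
Step 4: advance 1 -> fork_pos = 17 + 1 = 18. Next multiple of 4 is 20 (not reached); still 4 fragment(s).
Check: final fork_pos = 18; the multiples of 4 that are <= 18 are 4..16 -> 18 // 4 = 4 completed fragment(s).

Answer: 4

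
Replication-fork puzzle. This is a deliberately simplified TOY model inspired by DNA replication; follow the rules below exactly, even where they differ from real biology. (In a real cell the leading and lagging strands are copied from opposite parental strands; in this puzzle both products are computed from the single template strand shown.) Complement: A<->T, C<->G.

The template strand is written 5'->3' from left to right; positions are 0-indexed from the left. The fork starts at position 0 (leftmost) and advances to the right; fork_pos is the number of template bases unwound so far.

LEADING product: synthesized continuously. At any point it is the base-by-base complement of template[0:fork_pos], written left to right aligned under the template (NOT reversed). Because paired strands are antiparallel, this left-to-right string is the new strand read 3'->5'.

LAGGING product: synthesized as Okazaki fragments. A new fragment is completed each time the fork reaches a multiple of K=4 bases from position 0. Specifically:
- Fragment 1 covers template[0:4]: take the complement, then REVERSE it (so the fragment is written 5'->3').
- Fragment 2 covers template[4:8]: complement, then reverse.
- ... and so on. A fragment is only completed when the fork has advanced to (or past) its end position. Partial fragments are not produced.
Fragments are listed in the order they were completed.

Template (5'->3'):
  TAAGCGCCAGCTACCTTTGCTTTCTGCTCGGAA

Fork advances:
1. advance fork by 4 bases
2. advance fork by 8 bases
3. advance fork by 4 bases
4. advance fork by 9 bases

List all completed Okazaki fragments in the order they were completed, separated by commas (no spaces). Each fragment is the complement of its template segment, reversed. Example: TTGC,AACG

Step 1: advance 4 -> fork_pos = 0 + 4 = 4. Reached multiple(s) of 4: 4 -> fragment 1 completed (1 total).
Step 2: advance 8 -> fork_pos = 4 + 8 = 12. Reached multiple(s) of 4: 8, 12 -> fragments 2-3 completed (3 total).
Step 3: advance 4 -> fork_pos = 12 + 4 = 16. Reached multiple(s) of 4: 16 -> fragment 4 completed (4 total).
Step 4: advance 9 -> fork_pos = 16 + 9 = 25. Reached multiple(s) of 4: 20, 24 -> fragments 5-6 completed (6 total).
Final fork_pos = 25, so 6 fragment(s) are complete. Build each: template segment -> complement -> reverse.
Fragment 1: template[0:4] = TAAG -> complement ATTC -> reversed CTTA
Fragment 2: template[4:8] = CGCC -> complement GCGG -> reversed GGCG
Fragment 3: template[8:12] = AGCT -> complement TCGA -> reversed AGCT
Fragment 4: template[12:16] = ACCT -> complement TGGA -> reversed AGGT
Fragment 5: template[16:20] = TTGC -> complement AACG -> reversed GCAA
Fragment 6: template[20:24] = TTTC -> complement AAAG -> reversed GAAA

Answer: CTTA,GGCG,AGCT,AGGT,GCAA,GAAA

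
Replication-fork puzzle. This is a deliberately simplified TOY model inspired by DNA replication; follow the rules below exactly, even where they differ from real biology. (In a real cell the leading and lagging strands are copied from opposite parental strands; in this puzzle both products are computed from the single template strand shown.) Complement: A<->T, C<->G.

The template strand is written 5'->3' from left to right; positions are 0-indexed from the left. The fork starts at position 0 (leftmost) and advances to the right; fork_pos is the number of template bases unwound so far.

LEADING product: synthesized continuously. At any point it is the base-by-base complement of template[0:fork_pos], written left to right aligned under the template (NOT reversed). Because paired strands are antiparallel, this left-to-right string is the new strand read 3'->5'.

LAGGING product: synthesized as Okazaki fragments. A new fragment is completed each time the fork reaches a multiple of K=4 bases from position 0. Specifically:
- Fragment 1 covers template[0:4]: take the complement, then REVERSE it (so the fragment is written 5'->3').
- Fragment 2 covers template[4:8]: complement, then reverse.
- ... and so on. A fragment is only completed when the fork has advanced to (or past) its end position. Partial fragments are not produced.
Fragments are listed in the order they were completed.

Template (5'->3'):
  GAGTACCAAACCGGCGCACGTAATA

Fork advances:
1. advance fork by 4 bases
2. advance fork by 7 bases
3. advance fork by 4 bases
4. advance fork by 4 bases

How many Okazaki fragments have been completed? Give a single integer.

Answer: 4

Derivation:
Step 1: advance 4 -> fork_pos = 0 + 4 = 4. Reached multiple(s) of 4: 4 -> fragment 1 completed (1 total).
Step 2: advance 7 -> fork_pos = 4 + 7 = 11. Reached multiple(s) of 4: 8 -> fragment 2 completed (2 total).
Step 3: advance 4 -> fork_pos = 11 + 4 = 15. Reached multiple(s) of 4: 12 -> fragment 3 completed (3 total).
Step 4: advance 4 -> fork_pos = 15 + 4 = 19. Reached multiple(s) of 4: 16 -> fragment 4 completed (4 total).
Check: final fork_pos = 19; the multiples of 4 that are <= 19 are 4..16 -> 19 // 4 = 4 completed fragment(s).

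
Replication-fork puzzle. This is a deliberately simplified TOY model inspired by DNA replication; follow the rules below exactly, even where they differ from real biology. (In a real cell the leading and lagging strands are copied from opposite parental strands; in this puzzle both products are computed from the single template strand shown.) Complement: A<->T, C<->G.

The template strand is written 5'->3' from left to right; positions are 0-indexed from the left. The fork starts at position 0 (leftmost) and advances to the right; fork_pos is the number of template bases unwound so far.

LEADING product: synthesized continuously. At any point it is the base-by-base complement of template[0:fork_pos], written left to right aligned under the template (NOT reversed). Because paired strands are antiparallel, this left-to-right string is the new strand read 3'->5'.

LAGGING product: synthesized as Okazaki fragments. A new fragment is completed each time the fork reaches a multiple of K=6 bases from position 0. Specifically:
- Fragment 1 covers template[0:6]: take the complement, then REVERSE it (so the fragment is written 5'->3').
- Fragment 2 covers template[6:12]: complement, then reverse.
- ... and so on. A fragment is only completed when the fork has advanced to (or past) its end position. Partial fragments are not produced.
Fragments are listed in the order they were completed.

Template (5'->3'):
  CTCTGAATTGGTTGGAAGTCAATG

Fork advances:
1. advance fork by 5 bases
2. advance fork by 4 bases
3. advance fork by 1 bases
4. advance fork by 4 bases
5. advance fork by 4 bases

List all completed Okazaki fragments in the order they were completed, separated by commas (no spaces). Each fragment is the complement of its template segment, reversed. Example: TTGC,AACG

Answer: TCAGAG,ACCAAT,CTTCCA

Derivation:
Step 1: advance 5 -> fork_pos = 0 + 5 = 5. Next multiple of 6 is 6 (not reached); still 0 fragment(s).
Step 2: advance 4 -> fork_pos = 5 + 4 = 9. Reached multiple(s) of 6: 6 -> fragment 1 completed (1 total).
Step 3: advance 1 -> fork_pos = 9 + 1 = 10. Next multiple of 6 is 12 (not reached); still 1 fragment(s).
Step 4: advance 4 -> fork_pos = 10 + 4 = 14. Reached multiple(s) of 6: 12 -> fragment 2 completed (2 total).
Step 5: advance 4 -> fork_pos = 14 + 4 = 18. Reached multiple(s) of 6: 18 -> fragment 3 completed (3 total).
Final fork_pos = 18, so 3 fragment(s) are complete. Build each: template segment -> complement -> reverse.
Fragment 1: template[0:6] = CTCTGA -> complement GAGACT -> reversed TCAGAG
Fragment 2: template[6:12] = ATTGGT -> complement TAACCA -> reversed ACCAAT
Fragment 3: template[12:18] = TGGAAG -> complement ACCTTC -> reversed CTTCCA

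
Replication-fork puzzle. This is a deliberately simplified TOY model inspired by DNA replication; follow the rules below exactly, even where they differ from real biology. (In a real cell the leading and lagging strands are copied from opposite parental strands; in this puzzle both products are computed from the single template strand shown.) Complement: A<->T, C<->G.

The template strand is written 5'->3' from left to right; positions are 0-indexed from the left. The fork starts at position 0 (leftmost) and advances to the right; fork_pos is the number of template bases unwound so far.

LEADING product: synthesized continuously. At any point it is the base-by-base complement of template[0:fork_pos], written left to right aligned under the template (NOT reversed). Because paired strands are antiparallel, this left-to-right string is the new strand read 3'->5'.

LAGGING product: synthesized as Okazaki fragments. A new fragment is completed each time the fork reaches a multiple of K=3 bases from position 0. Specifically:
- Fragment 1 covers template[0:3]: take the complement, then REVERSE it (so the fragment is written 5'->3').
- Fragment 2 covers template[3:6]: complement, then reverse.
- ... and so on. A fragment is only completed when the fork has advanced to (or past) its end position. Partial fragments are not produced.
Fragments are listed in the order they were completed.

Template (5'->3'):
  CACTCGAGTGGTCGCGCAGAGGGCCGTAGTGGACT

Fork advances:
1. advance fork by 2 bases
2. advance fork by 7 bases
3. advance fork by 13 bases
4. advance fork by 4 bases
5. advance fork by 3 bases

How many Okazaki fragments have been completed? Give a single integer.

Step 1: advance 2 -> fork_pos = 0 + 2 = 2. Next multiple of 3 is 3 (not reached); still 0 fragment(s).
Step 2: advance 7 -> fork_pos = 2 + 7 = 9. Reached multiple(s) of 3: 3, 6, 9 -> fragments 1-3 completed (3 total).
Step 3: advance 13 -> fork_pos = 9 + 13 = 22. Reached multiple(s) of 3: 12, 15, 18, 21 -> fragments 4-7 completed (7 total).
Step 4: advance 4 -> fork_pos = 22 + 4 = 26. Reached multiple(s) of 3: 24 -> fragment 8 completed (8 total).
Step 5: advance 3 -> fork_pos = 26 + 3 = 29. Reached multiple(s) of 3: 27 -> fragment 9 completed (9 total).
Check: final fork_pos = 29; the multiples of 3 that are <= 29 are 3..27 -> 29 // 3 = 9 completed fragment(s).

Answer: 9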